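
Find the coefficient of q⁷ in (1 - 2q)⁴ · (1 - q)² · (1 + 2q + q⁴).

(1 - 2q)⁴ has coefficients 1,-8,24,-32,16 for degrees 0…4.
(1 - q)² has coefficients 1,-2,1,0,0,0,0,0 for degrees 0…7.
Finally multiplying by (1 + 2q + q⁴), the product of all factors after the first has coefficients 1,0,-3,2,1,-2,1,0 for degrees 0…7.
[q⁷] = 1·0 − 8·1 + 24·(-2) − 32·1 + 16·2 = -56.

-56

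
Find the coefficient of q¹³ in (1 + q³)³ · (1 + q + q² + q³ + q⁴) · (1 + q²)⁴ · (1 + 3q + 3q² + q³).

521

(1 + q³)³ has coefficients 1,0,0,3,0,0,3,0,0,1 for degrees 0…9.
(1 + q + q² + q³ + q⁴) has coefficients 1,1,1,1,1,0,0,0,0,0,0,0,0,0 for degrees 0…13.
Multiplying by (1 + q²)⁴ gives running coefficients 1,1,5,5,11,10,14,10,11,5,5,1,1,0 for degrees 0…13.
Finally multiplying by (1 + 3q + 3q² + q³), the product of all factors after the first has coefficients 1,4,11,24,42,63,82,93,93,82,63,42,24,11 for degrees 0…13.
[q¹³] = 1·11 + 3·63 + 3·93 + 1·42 = 521.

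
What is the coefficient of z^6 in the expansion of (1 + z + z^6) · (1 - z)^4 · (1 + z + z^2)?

-1

(1 + z + z^6) has coefficients 1,1,0,0,0,0,1 for degrees 0…6.
(1 - z)^4 has coefficients 1,-4,6,-4,1,0,0 for degrees 0…6.
Finally multiplying by (1 + z + z^2), the product of all factors after the first has coefficients 1,-3,3,-2,3,-3,1 for degrees 0…6.
[z^6] = 1·1 + 1·(-3) + 1·1 = -1.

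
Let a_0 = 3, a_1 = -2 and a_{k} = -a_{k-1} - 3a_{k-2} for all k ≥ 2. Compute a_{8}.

-187

The ordinary generating function has denominator 1 + y + 3y^2.
Iterating the recurrence: a_0,…,a_{8} = 3, -2, -7, 13, 8, -47, 23, 118, -187.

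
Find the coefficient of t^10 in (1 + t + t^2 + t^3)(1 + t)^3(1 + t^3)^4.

(1 + t + t^2 + t^3) has coefficients 1,1,1,1 for degrees 0…3.
(1 + t)^3 has coefficients 1,3,3,1,0,0,0,0,0,0,0 for degrees 0…10.
Finally multiplying by (1 + t^3)^4, the product of all factors after the first has coefficients 1,3,3,5,12,12,10,18,18,10,12 for degrees 0…10.
[t^10] = 1·12 + 1·10 + 1·18 + 1·18 = 58.

58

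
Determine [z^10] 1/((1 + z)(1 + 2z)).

2047

The denominator gives the recurrence a_n = −3a_(n−1) − 2a_(n−2) for n ≥ 2; the numerator fixes a_0 = 1, a_1 = -3.
Iterating: 1, -3, 7, -15, 31, -63, 127, -255, 511, -1023, 2047, so a_10 = 2047.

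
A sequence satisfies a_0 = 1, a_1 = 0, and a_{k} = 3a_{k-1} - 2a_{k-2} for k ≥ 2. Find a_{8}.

The ordinary generating function has denominator 1 - 3x + 2x^2.
Iterating the recurrence: a_0,…,a_{8} = 1, 0, -2, -6, -14, -30, -62, -126, -254.

-254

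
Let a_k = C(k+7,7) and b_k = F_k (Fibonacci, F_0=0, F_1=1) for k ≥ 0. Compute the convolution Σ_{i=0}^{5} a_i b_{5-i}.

551

The convolution is the x^5 coefficient of A(x)B(x).
Σ = 1·5 + 8·3 + 36·2 + 120·1 + 330·1 + 792·0 = 551.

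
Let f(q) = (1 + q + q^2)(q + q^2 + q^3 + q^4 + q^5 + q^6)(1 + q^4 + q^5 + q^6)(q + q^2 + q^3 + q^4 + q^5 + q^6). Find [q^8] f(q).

(1 + q + q^2) has coefficients 1,1,1 for degrees 0…2.
(q + q^2 + q^3 + q^4 + q^5 + q^6) has coefficients 0,1,1,1,1,1,1,0,0 for degrees 0…8.
Multiplying by (1 + q^4 + q^5 + q^6) gives running coefficients 0,1,1,1,1,2,3,3,3 for degrees 0…8.
Finally multiplying by (q + q^2 + q^3 + q^4 + q^5 + q^6), the product of all factors after the first has coefficients 0,0,1,2,3,4,6,9,11 for degrees 0…8.
[q^8] = 1·11 + 1·9 + 1·6 = 26.

26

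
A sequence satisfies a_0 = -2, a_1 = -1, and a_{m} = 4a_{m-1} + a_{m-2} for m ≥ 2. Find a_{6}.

-1902

The ordinary generating function has denominator 1 - 4q - q^2.
Iterating the recurrence: a_0,…,a_{6} = -2, -1, -6, -25, -106, -449, -1902.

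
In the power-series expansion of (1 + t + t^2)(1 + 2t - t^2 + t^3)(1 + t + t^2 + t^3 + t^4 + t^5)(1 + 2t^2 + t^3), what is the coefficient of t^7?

31

(1 + t + t^2) has coefficients 1,1,1 for degrees 0…2.
(1 + 2t - t^2 + t^3) has coefficients 1,2,-1,1,0,0,0,0 for degrees 0…7.
Multiplying by (1 + t + t^2 + t^3 + t^4 + t^5) gives running coefficients 1,3,2,3,3,3,2,0 for degrees 0…7.
Finally multiplying by (1 + 2t^2 + t^3), the product of all factors after the first has coefficients 1,3,4,10,10,11,11,9 for degrees 0…7.
[t^7] = 1·9 + 1·11 + 1·11 = 31.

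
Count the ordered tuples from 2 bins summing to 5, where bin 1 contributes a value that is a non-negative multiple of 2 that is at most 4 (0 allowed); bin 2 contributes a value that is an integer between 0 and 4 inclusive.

2

The generating function for the choices is (1 + y^2 + y^4)·(1 + y + y^2 + y^3 + y^4); the count is [y^5].
(1 + y^2 + y^4) has coefficients 1,0,1,0,1 for degrees 0…4.
(1 + y + y^2 + y^3 + y^4) has coefficients 1,1,1,1,1,0 for degrees 0…5.
[y^5] = 1·0 + 1·1 + 1·1 = 2.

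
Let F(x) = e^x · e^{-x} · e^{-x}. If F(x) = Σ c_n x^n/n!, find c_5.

The EGF product rule gives c_5 = Σ_{k_1+k_2+k_3=5} C(5; k_1,k_2,k_3) · ∏ g_i(k_i), where e^x gives (1)^k; e^{-x} gives (-1)^k; e^{-x} gives (-1)^k.
g_1(k) for k = 0…5: 1, 1, 1, 1, 1, 1.
g_2(k) for k = 0…5: 1, -1, 1, -1, 1, -1.
g_3(k) for k = 0…5: 1, -1, 1, -1, 1, -1.
First combine the last two factors: h(k) = Σ_j C(k,j)·g_2(j)·g_3(k−j) for k = 0…5: 1, -2, 4, -8, 16, -32.
c_5 = Σ_k C(5,k)·g_1(k)·h(5−k) = 1·1·(-32) + 5·1·16 + 10·1·(-8) + 10·1·4 + 5·1·(-2) + 1·1·1 = −32 + 80 − 80 + 40 − 10 + 1 = -1.

-1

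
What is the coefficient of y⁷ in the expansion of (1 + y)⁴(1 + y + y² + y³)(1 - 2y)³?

(1 + y)⁴ has coefficients 1,4,6,4,1 for degrees 0…4.
(1 + y + y² + y³) has coefficients 1,1,1,1,0,0,0,0 for degrees 0…7.
Finally multiplying by (1 - 2y)³, the product of all factors after the first has coefficients 1,-5,7,-1,-2,4,-8,0 for degrees 0…7.
[y⁷] = 1·0 + 4·(-8) + 6·4 + 4·(-2) + 1·(-1) = -17.

-17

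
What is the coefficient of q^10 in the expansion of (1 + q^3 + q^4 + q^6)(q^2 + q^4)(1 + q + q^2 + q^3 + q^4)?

5

(1 + q^3 + q^4 + q^6) has coefficients 1,0,0,1,1,0,1 for degrees 0…6.
(q^2 + q^4) has coefficients 0,0,1,0,1,0,0,0,0,0,0 for degrees 0…10.
Finally multiplying by (1 + q + q^2 + q^3 + q^4), the product of all factors after the first has coefficients 0,0,1,1,2,2,2,1,1,0,0 for degrees 0…10.
[q^10] = 1·0 + 1·1 + 1·2 + 1·2 = 5.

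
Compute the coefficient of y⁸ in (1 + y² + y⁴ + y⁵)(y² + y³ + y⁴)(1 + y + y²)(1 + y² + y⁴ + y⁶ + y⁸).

(1 + y² + y⁴ + y⁵) has coefficients 1,0,1,0,1,1 for degrees 0…5.
(y² + y³ + y⁴) has coefficients 0,0,1,1,1,0,0,0,0 for degrees 0…8.
Multiplying by (1 + y + y²) gives running coefficients 0,0,1,2,3,2,1,0,0 for degrees 0…8.
Finally multiplying by (1 + y² + y⁴ + y⁶ + y⁸), the product of all factors after the first has coefficients 0,0,1,2,4,4,5,4,5 for degrees 0…8.
[y⁸] = 1·5 + 1·5 + 1·4 + 1·2 = 16.

16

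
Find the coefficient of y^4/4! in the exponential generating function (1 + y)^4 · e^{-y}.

The EGF product rule gives c_4 = Σ_{k_1+k_2=4} C(4; k_1,k_2) · ∏ g_i(k_i), where (1+y)^4 gives the falling factorial (4)_k; e^{-y} gives (-1)^k.
g_1(k) for k = 0…4: 1, 4, 12, 24, 24.
g_2(k) for k = 0…4: 1, -1, 1, -1, 1.
c_4 = Σ_k C(4,k)·g_1(k)·g_2(4−k) = 1·1·1 + 4·4·(-1) + 6·12·1 + 4·24·(-1) + 1·24·1 = 1 − 16 + 72 − 96 + 24 = -15.

-15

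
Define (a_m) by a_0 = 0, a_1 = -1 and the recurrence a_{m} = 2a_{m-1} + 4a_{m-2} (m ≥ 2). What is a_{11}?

-91136

The ordinary generating function has denominator 1 - 2t - 4t^2.
Iterating the recurrence: a_0,…,a_{11} = 0, -1, -2, -8, -24, -80, -256, -832, -2688, -8704, -28160, -91136.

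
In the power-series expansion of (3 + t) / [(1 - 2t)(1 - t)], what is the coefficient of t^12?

Partial fractions give a closed form: a_n = (7)·2^n + (-4)·1^n.
At n = 12: a_12 = 28668.

28668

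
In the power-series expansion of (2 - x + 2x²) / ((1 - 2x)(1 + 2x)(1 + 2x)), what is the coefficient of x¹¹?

-35840

The denominator gives the recurrence a_n = −2a_(n−1) + 4a_(n−2) + 8a_(n−3) for n ≥ 3; the numerator fixes a_0 = 2, a_1 = -5, a_2 = 20.
Iterating: 2, -5, 20, -44, 128, -272, 704, -1472, 3584, -7424, 17408, -35840, so a_11 = -35840.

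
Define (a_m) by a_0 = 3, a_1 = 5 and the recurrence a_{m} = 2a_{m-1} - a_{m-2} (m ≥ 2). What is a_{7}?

17

The ordinary generating function has denominator 1 - 2q + q^2.
Iterating the recurrence: a_0,…,a_{7} = 3, 5, 7, 9, 11, 13, 15, 17.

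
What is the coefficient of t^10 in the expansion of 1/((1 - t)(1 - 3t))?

88573

The denominator gives the recurrence a_n = 4a_(n−1) − 3a_(n−2) for n ≥ 2; the numerator fixes a_0 = 1, a_1 = 4.
Iterating: 1, 4, 13, 40, 121, 364, 1093, 3280, 9841, 29524, 88573, so a_10 = 88573.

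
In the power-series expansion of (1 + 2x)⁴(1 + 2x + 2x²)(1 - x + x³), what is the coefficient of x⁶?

32

(1 + 2x)⁴ has coefficients 1,8,24,32,16 for degrees 0…4.
(1 + 2x + 2x²) has coefficients 1,2,2,0,0,0,0 for degrees 0…6.
Finally multiplying by (1 - x + x³), the product of all factors after the first has coefficients 1,1,0,-1,2,2,0 for degrees 0…6.
[x⁶] = 1·0 + 8·2 + 24·2 + 32·(-1) + 16·0 = 32.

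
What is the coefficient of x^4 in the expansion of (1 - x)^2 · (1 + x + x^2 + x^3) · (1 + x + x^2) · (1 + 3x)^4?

(1 - x)^2 has coefficients 1,-2,1 for degrees 0…2.
(1 + x + x^2 + x^3) has coefficients 1,1,1,1,0 for degrees 0…4.
Multiplying by (1 + x + x^2) gives running coefficients 1,2,3,3,2 for degrees 0…4.
Finally multiplying by (1 + 3x)^4, the product of all factors after the first has coefficients 1,14,81,255,497 for degrees 0…4.
[x^4] = 1·497 − 2·255 + 1·81 = 68.

68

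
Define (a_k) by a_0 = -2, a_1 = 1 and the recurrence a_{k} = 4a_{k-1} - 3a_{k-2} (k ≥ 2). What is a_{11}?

The ordinary generating function has denominator 1 - 4y + 3y^2.
Iterating the recurrence: a_0,…,a_{11} = -2, 1, 10, 37, 118, 361, 1090, 3277, 9838, 29521, 88570, 265717.

265717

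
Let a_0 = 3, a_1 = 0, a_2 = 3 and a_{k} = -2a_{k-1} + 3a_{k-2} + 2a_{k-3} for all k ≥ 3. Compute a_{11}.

-7968

The ordinary generating function has denominator 1 + 2q - 3q^2 - 2q^3.
Iterating the recurrence: a_0,…,a_{11} = 3, 0, 3, 0, 9, -12, 51, -120, 369, -996, 2859, -7968.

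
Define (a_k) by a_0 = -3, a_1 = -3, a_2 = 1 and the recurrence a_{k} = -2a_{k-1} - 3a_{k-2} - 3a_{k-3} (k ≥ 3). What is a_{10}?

The ordinary generating function has denominator 1 + 2q + 3q^2 + 3q^3.
Iterating the recurrence: a_0,…,a_{10} = -3, -3, 1, 16, -26, 1, 28, 19, -125, 109, 100.

100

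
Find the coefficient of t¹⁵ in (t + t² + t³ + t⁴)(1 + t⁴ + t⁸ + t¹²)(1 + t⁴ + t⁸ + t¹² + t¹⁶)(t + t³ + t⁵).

(t + t² + t³ + t⁴) has coefficients 0,1,1,1,1 for degrees 0…4.
(1 + t⁴ + t⁸ + t¹²) has coefficients 1,0,0,0,1,0,0,0,1,0,0,0,1,0,0,0 for degrees 0…15.
Multiplying by (1 + t⁴ + t⁸ + t¹² + t¹⁶) gives running coefficients 1,0,0,0,2,0,0,0,3,0,0,0,4,0,0,0 for degrees 0…15.
Finally multiplying by (t + t³ + t⁵), the product of all factors after the first has coefficients 0,1,0,1,0,3,0,2,0,5,0,3,0,7,0,4 for degrees 0…15.
[t¹⁵] = 1·0 + 1·7 + 1·0 + 1·3 = 10.

10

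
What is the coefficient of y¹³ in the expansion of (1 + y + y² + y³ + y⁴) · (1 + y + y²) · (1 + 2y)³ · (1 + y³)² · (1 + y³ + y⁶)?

(1 + y + y² + y³ + y⁴) has coefficients 1,1,1,1,1 for degrees 0…4.
(1 + y + y²) has coefficients 1,1,1,0,0,0,0,0,0,0,0,0,0,0 for degrees 0…13.
Multiplying by (1 + 2y)³ gives running coefficients 1,7,19,26,20,8,0,0,0,0,0,0,0,0 for degrees 0…13.
Multiplying by (1 + y³)² gives running coefficients 1,7,19,28,34,46,53,47,35,26,20,8,0,0 for degrees 0…13.
Finally multiplying by (1 + y³ + y⁶), the product of all factors after the first has coefficients 1,7,19,29,41,65,82,88,100,107,101,89,79,67 for degrees 0…13.
[y¹³] = 1·67 + 1·79 + 1·89 + 1·101 + 1·107 = 443.

443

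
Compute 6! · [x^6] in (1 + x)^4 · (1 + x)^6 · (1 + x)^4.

The EGF product rule gives c_6 = Σ_{k_1+k_2+k_3=6} C(6; k_1,k_2,k_3) · ∏ g_i(k_i), where (1+x)^4 gives the falling factorial (4)_k; (1+x)^6 gives the falling factorial (6)_k; (1+x)^4 gives the falling factorial (4)_k.
g_1(k) for k = 0…6: 1, 4, 12, 24, 24, 0, 0.
g_2(k) for k = 0…6: 1, 6, 30, 120, 360, 720, 720.
g_3(k) for k = 0…6: 1, 4, 12, 24, 24, 0, 0.
First combine the last two factors: h(k) = Σ_j C(k,j)·g_2(j)·g_3(k−j) for k = 0…6: 1, 10, 90, 720, 5040, 30240, 151200.
c_6 = Σ_k C(6,k)·g_1(k)·h(6−k) = 1·1·151200 + 6·4·30240 + 15·12·5040 + 20·24·720 + 15·24·90 = 151200 + 725760 + 907200 + 345600 + 32400 = 2162160.

2162160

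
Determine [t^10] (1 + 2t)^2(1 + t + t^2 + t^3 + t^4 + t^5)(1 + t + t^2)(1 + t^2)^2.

50

(1 + 2t)^2 has coefficients 1,4,4 for degrees 0…2.
(1 + t + t^2 + t^3 + t^4 + t^5) has coefficients 1,1,1,1,1,1,0,0,0,0,0 for degrees 0…10.
Multiplying by (1 + t + t^2) gives running coefficients 1,2,3,3,3,3,2,1,0,0,0 for degrees 0…10.
Finally multiplying by (1 + t^2)^2, the product of all factors after the first has coefficients 1,2,5,7,10,11,11,10,7,5,2 for degrees 0…10.
[t^10] = 1·2 + 4·5 + 4·7 = 50.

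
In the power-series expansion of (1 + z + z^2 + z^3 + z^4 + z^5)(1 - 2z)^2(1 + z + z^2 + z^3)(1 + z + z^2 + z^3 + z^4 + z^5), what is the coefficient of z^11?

22

(1 + z + z^2 + z^3 + z^4 + z^5) has coefficients 1,1,1,1,1,1 for degrees 0…5.
(1 - 2z)^2 has coefficients 1,-4,4,0,0,0,0,0,0,0,0,0 for degrees 0…11.
Multiplying by (1 + z + z^2 + z^3) gives running coefficients 1,-3,1,1,0,4,0,0,0,0,0,0 for degrees 0…11.
Finally multiplying by (1 + z + z^2 + z^3 + z^4 + z^5), the product of all factors after the first has coefficients 1,-2,-1,0,0,4,3,6,5,4,4,0 for degrees 0…11.
[z^11] = 1·0 + 1·4 + 1·4 + 1·5 + 1·6 + 1·3 = 22.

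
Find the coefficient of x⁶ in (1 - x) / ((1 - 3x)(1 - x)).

Partial fractions give a closed form: a_n = (1)·3^n.
At n = 6: a_6 = 729.

729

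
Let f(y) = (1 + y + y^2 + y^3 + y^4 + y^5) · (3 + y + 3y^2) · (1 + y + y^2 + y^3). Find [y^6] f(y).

(1 + y + y^2 + y^3 + y^4 + y^5) has coefficients 1,1,1,1,1,1 for degrees 0…5.
(3 + y + 3y^2) has coefficients 3,1,3,0,0,0,0 for degrees 0…6.
Finally multiplying by (1 + y + y^2 + y^3), the product of all factors after the first has coefficients 3,4,7,7,4,3,0 for degrees 0…6.
[y^6] = 1·0 + 1·3 + 1·4 + 1·7 + 1·7 + 1·4 = 25.

25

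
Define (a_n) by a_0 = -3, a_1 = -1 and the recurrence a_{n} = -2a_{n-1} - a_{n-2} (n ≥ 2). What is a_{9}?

-33

The ordinary generating function has denominator 1 + 2t + t^2.
Iterating the recurrence: a_0,…,a_{9} = -3, -1, 5, -9, 13, -17, 21, -25, 29, -33.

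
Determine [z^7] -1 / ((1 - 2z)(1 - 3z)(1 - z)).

-9330

Partial fractions give a closed form: a_n = (4)·2^n + (-9/2)·3^n + (-1/2)·1^n.
At n = 7: a_7 = -9330.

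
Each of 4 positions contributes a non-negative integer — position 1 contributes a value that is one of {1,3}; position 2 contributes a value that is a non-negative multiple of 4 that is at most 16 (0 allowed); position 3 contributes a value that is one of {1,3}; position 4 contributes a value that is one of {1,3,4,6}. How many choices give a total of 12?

The generating function for the choices is (y + y³)·(1 + y⁴ + y⁸ + y¹² + y¹⁶)·(y + y³)·(y + y³ + y⁴ + y⁶); the count is [y¹²].
(y + y³) has coefficients 0,1,0,1 for degrees 0…3.
(1 + y⁴ + y⁸ + y¹² + y¹⁶) has coefficients 1,0,0,0,1,0,0,0,1,0,0,0,1 for degrees 0…12.
Multiplying by (y + y³) gives running coefficients 0,1,0,1,0,1,0,1,0,1,0,1,0 for degrees 0…12.
Finally multiplying by (y + y³ + y⁴ + y⁶), the product of all factors after the first has coefficients 0,0,1,0,2,1,2,2,2,2,2,2,2 for degrees 0…12.
[y¹²] = 1·2 + 1·2 = 4.

4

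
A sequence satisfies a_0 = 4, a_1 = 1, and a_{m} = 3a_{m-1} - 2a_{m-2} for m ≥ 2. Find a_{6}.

The ordinary generating function has denominator 1 - 3t + 2t^2.
Iterating the recurrence: a_0,…,a_{6} = 4, 1, -5, -17, -41, -89, -185.

-185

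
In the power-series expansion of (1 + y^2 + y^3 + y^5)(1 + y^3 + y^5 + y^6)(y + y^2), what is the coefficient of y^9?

4

(1 + y^2 + y^3 + y^5) has coefficients 1,0,1,1,0,1 for degrees 0…5.
(1 + y^3 + y^5 + y^6) has coefficients 1,0,0,1,0,1,1,0,0,0 for degrees 0…9.
Finally multiplying by (y + y^2), the product of all factors after the first has coefficients 0,1,1,0,1,1,1,2,1,0 for degrees 0…9.
[y^9] = 1·0 + 1·2 + 1·1 + 1·1 = 4.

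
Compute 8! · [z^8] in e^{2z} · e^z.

6561

The EGF product rule gives c_8 = Σ_{k_1+k_2=8} C(8; k_1,k_2) · ∏ g_i(k_i), where e^{2z} gives (2)^k; e^z gives (1)^k.
g_1(k) for k = 0…8: 1, 2, 4, 8, 16, 32, 64, 128, 256.
g_2(k) for k = 0…8: 1, 1, 1, 1, 1, 1, 1, 1, 1.
c_8 = Σ_k C(8,k)·g_1(k)·g_2(8−k) = 1·1·1 + 8·2·1 + 28·4·1 + 56·8·1 + 70·16·1 + 56·32·1 + 28·64·1 + 8·128·1 + 1·256·1 = 1 + 16 + 112 + 448 + 1120 + 1792 + 1792 + 1024 + 256 = 6561.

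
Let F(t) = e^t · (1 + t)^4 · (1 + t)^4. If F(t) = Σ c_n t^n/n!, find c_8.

1441729

The EGF product rule gives c_8 = Σ_{k_1+k_2+k_3=8} C(8; k_1,k_2,k_3) · ∏ g_i(k_i), where e^t gives (1)^k; (1+t)^4 gives the falling factorial (4)_k; (1+t)^4 gives the falling factorial (4)_k.
g_1(k) for k = 0…8: 1, 1, 1, 1, 1, 1, 1, 1, 1.
g_2(k) for k = 0…8: 1, 4, 12, 24, 24, 0, 0, 0, 0.
g_3(k) for k = 0…8: 1, 4, 12, 24, 24, 0, 0, 0, 0.
First combine the last two factors: h(k) = Σ_j C(k,j)·g_2(j)·g_3(k−j) for k = 0…8: 1, 8, 56, 336, 1680, 6720, 20160, 40320, 40320.
c_8 = Σ_k C(8,k)·g_1(k)·h(8−k) = 1·1·40320 + 8·1·40320 + 28·1·20160 + 56·1·6720 + 70·1·1680 + 56·1·336 + 28·1·56 + 8·1·8 + 1·1·1 = 40320 + 322560 + 564480 + 376320 + 117600 + 18816 + 1568 + 64 + 1 = 1441729.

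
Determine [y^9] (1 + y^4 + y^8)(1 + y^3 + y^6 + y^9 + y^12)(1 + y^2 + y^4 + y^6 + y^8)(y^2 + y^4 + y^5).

5

(1 + y^4 + y^8) has coefficients 1,0,0,0,1,0,0,0,1 for degrees 0…8.
(1 + y^3 + y^6 + y^9 + y^12) has coefficients 1,0,0,1,0,0,1,0,0,1 for degrees 0…9.
Multiplying by (1 + y^2 + y^4 + y^6 + y^8) gives running coefficients 1,0,1,1,1,1,2,1,2,2 for degrees 0…9.
Finally multiplying by (y^2 + y^4 + y^5), the product of all factors after the first has coefficients 0,0,1,0,2,2,2,3,4,3 for degrees 0…9.
[y^9] = 1·3 + 1·2 + 1·0 = 5.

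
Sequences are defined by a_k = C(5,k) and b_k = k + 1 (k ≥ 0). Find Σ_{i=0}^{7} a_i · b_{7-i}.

This is [x^7] in the product of the two ordinary generating functions.
Σ = 1·8 + 5·7 + 10·6 + 10·5 + 5·4 + 1·3 + 0·2 + 0·1 = 176.

176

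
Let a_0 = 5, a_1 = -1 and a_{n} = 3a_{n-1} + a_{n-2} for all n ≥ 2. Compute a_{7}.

611

The ordinary generating function has denominator 1 - 3t - t^2.
Iterating the recurrence: a_0,…,a_{7} = 5, -1, 2, 5, 17, 56, 185, 611.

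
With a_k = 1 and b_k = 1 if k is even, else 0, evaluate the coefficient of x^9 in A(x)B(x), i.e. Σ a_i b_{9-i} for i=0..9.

Write out a_i and b_{9-i} for i = 0,…,9 and sum the products.
Σ = 1·0 + 1·1 + 1·0 + 1·1 + 1·0 + 1·1 + 1·0 + 1·1 + 1·0 + 1·1 = 5.

5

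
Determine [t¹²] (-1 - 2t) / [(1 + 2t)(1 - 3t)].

-531441

Partial fractions give a closed form: a_n = (-1)·3^n.
At n = 12: a_12 = -531441.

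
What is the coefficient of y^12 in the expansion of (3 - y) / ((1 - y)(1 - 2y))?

20478

The denominator gives the recurrence a_n = 3a_(n−1) − 2a_(n−2) for n ≥ 2; the numerator fixes a_0 = 3, a_1 = 8.
Iterating: 3, 8, 18, 38, 78, 158, 318, 638, 1278, 2558, 5118, 10238, 20478, so a_12 = 20478.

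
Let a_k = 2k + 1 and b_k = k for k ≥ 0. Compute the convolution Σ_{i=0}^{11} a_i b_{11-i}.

The convolution is the t^11 coefficient of A(t)B(t).
Σ = 1·11 + 3·10 + 5·9 + 7·8 + 9·7 + 11·6 + 13·5 + 15·4 + 17·3 + 19·2 + 21·1 + 23·0 = 506.

506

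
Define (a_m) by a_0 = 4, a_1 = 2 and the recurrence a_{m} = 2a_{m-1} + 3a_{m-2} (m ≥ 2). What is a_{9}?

The ordinary generating function has denominator 1 - 2y - 3y^2.
Iterating the recurrence: a_0,…,a_{9} = 4, 2, 16, 38, 124, 362, 1096, 3278, 9844, 29522.

29522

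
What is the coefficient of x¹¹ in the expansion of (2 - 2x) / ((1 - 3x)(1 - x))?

The denominator gives the recurrence a_n = 4a_(n−1) − 3a_(n−2) for n ≥ 2; the numerator fixes a_0 = 2, a_1 = 6.
Iterating: 2, 6, 18, 54, 162, 486, 1458, 4374, 13122, 39366, 118098, 354294, so a_11 = 354294.

354294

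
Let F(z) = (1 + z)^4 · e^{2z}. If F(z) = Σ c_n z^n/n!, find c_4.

The EGF product rule gives c_4 = Σ_{k_1+k_2=4} C(4; k_1,k_2) · ∏ g_i(k_i), where (1+z)^4 gives the falling factorial (4)_k; e^{2z} gives (2)^k.
g_1(k) for k = 0…4: 1, 4, 12, 24, 24.
g_2(k) for k = 0…4: 1, 2, 4, 8, 16.
c_4 = Σ_k C(4,k)·g_1(k)·g_2(4−k) = 1·1·16 + 4·4·8 + 6·12·4 + 4·24·2 + 1·24·1 = 16 + 128 + 288 + 192 + 24 = 648.

648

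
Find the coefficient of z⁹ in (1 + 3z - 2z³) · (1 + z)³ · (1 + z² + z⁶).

(1 + 3z - 2z³) has coefficients 1,3,0,-2 for degrees 0…3.
(1 + z)³ has coefficients 1,3,3,1,0,0,0,0,0,0 for degrees 0…9.
Finally multiplying by (1 + z² + z⁶), the product of all factors after the first has coefficients 1,3,4,4,3,1,1,3,3,1 for degrees 0…9.
[z⁹] = 1·1 + 3·3 − 2·1 = 8.

8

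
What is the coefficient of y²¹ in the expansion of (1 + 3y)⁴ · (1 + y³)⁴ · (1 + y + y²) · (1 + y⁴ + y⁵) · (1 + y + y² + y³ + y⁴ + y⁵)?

(1 + 3y)⁴ has coefficients 1,12,54,108,81 for degrees 0…4.
(1 + y³)⁴ has coefficients 1,0,0,4,0,0,6,0,0,4,0,0,1,0,0,0,0,0,0,0,0,0 for degrees 0…21.
Multiplying by (1 + y + y²) gives running coefficients 1,1,1,4,4,4,6,6,6,4,4,4,1,1,1,0,0,0,0,0,0,0 for degrees 0…21.
Multiplying by (1 + y⁴ + y⁵) gives running coefficients 1,1,1,4,5,6,8,11,14,12,14,16,13,11,9,8,5,2,2,1,0,0 for degrees 0…21.
Finally multiplying by (1 + y + y² + y³ + y⁴ + y⁵), the product of all factors after the first has coefficients 1,2,3,7,12,18,25,35,48,56,65,75,80,80,75,71,62,48,37,27,18,10 for degrees 0…21.
[y²¹] = 1·10 + 12·18 + 54·27 + 108·37 + 81·48 = 9568.

9568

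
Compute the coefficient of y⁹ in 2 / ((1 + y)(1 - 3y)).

29524

Partial fractions give a closed form: a_n = (1/2)·(-1)^n + (3/2)·3^n.
At n = 9: a_9 = 29524.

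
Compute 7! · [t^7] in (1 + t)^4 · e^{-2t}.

The EGF product rule gives c_7 = Σ_{k_1+k_2=7} C(7; k_1,k_2) · ∏ g_i(k_i), where (1+t)^4 gives the falling factorial (4)_k; e^{-2t} gives (-2)^k.
g_1(k) for k = 0…7: 1, 4, 12, 24, 24, 0, 0, 0.
g_2(k) for k = 0…7: 1, -2, 4, -8, 16, -32, 64, -128.
c_7 = Σ_k C(7,k)·g_1(k)·g_2(7−k) = 1·1·(-128) + 7·4·64 + 21·12·(-32) + 35·24·16 + 35·24·(-8) = −128 + 1792 − 8064 + 13440 − 6720 = 320.

320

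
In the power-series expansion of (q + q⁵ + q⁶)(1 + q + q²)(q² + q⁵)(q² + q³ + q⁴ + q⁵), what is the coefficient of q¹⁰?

(q + q⁵ + q⁶) has coefficients 0,1,0,0,0,1,1 for degrees 0…6.
(1 + q + q²) has coefficients 1,1,1,0,0,0,0,0,0,0,0 for degrees 0…10.
Multiplying by (q² + q⁵) gives running coefficients 0,0,1,1,1,1,1,1,0,0,0 for degrees 0…10.
Finally multiplying by (q² + q³ + q⁴ + q⁵), the product of all factors after the first has coefficients 0,0,0,0,1,2,3,4,4,4,3 for degrees 0…10.
[q¹⁰] = 1·4 + 1·2 + 1·1 = 7.

7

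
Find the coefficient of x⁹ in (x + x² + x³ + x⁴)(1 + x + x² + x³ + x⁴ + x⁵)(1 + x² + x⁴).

8

(x + x² + x³ + x⁴) has coefficients 0,1,1,1,1 for degrees 0…4.
(1 + x + x² + x³ + x⁴ + x⁵) has coefficients 1,1,1,1,1,1,0,0,0,0 for degrees 0…9.
Finally multiplying by (1 + x² + x⁴), the product of all factors after the first has coefficients 1,1,2,2,3,3,2,2,1,1 for degrees 0…9.
[x⁹] = 1·1 + 1·2 + 1·2 + 1·3 = 8.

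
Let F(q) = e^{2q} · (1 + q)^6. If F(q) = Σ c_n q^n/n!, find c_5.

12032

The EGF product rule gives c_5 = Σ_{k_1+k_2=5} C(5; k_1,k_2) · ∏ g_i(k_i), where e^{2q} gives (2)^k; (1+q)^6 gives the falling factorial (6)_k.
g_1(k) for k = 0…5: 1, 2, 4, 8, 16, 32.
g_2(k) for k = 0…5: 1, 6, 30, 120, 360, 720.
c_5 = Σ_k C(5,k)·g_1(k)·g_2(5−k) = 1·1·720 + 5·2·360 + 10·4·120 + 10·8·30 + 5·16·6 + 1·32·1 = 720 + 3600 + 4800 + 2400 + 480 + 32 = 12032.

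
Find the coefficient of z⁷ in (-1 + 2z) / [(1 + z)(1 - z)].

Partial fractions give a closed form: a_n = (-3/2)·(-1)^n + (1/2)·1^n.
At n = 7: a_7 = 2.

2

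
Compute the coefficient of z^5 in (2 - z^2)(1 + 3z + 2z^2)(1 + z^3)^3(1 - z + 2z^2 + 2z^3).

5

(2 - z^2) has coefficients 2,0,-1 for degrees 0…2.
(1 + 3z + 2z^2) has coefficients 1,3,2,0,0,0 for degrees 0…5.
Multiplying by (1 + z^3)^3 gives running coefficients 1,3,2,3,9,6 for degrees 0…5.
Finally multiplying by (1 - z + 2z^2 + 2z^3), the product of all factors after the first has coefficients 1,2,1,9,16,7 for degrees 0…5.
[z^5] = 2·7 − 1·9 = 5.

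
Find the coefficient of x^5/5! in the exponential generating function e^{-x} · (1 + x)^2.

-11

The EGF product rule gives c_5 = Σ_{k_1+k_2=5} C(5; k_1,k_2) · ∏ g_i(k_i), where e^{-x} gives (-1)^k; (1+x)^2 gives the falling factorial (2)_k.
g_1(k) for k = 0…5: 1, -1, 1, -1, 1, -1.
g_2(k) for k = 0…5: 1, 2, 2, 0, 0, 0.
c_5 = Σ_k C(5,k)·g_1(k)·g_2(5−k) = 10·(-1)·2 + 5·1·2 + 1·(-1)·1 = −20 + 10 − 1 = -11.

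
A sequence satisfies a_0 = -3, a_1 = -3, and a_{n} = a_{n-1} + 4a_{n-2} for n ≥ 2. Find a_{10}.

-22767

The ordinary generating function has denominator 1 - z - 4z^2.
Iterating the recurrence: a_0,…,a_{10} = -3, -3, -15, -27, -87, -195, -543, -1323, -3495, -8787, -22767.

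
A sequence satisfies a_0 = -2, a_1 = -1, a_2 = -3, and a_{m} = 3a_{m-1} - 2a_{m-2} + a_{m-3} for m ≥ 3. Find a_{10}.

The ordinary generating function has denominator 1 - 3x + 2x^2 - x^3.
Iterating the recurrence: a_0,…,a_{10} = -2, -1, -3, -9, -22, -51, -118, -274, -637, -1481, -3443.

-3443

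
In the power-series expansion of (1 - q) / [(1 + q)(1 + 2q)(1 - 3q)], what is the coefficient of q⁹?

The denominator gives the recurrence a_n = 7a_(n−2) + 6a_(n−3) for n ≥ 3; the numerator fixes a_0 = 1, a_1 = -1, a_2 = 7.
Iterating: 1, -1, 7, -1, 43, 35, 295, 503, 2275, 5291, so a_9 = 5291.

5291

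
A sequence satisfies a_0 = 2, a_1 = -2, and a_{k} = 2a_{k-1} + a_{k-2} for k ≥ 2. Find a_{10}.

-2786

The ordinary generating function has denominator 1 - 2y - y^2.
Iterating the recurrence: a_0,…,a_{10} = 2, -2, -2, -6, -14, -34, -82, -198, -478, -1154, -2786.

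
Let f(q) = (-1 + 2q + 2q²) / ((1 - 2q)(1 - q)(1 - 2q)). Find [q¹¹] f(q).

The denominator gives the recurrence a_n = 5a_(n−1) − 8a_(n−2) + 4a_(n−3) for n ≥ 3; the numerator fixes a_0 = -1, a_1 = -3, a_2 = -5.
Iterating: -1, -3, -5, -5, 3, 35, 131, 387, 1027, 2563, 6147, 14339, so a_11 = 14339.

14339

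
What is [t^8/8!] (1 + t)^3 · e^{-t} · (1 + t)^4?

The EGF product rule gives c_8 = Σ_{k_1+k_2+k_3=8} C(8; k_1,k_2,k_3) · ∏ g_i(k_i), where (1+t)^3 gives the falling factorial (3)_k; e^{-t} gives (-1)^k; (1+t)^4 gives the falling factorial (4)_k.
g_1(k) for k = 0…8: 1, 3, 6, 6, 0, 0, 0, 0, 0.
g_2(k) for k = 0…8: 1, -1, 1, -1, 1, -1, 1, -1, 1.
g_3(k) for k = 0…8: 1, 4, 12, 24, 24, 0, 0, 0, 0.
First combine the last two factors: h(k) = Σ_j C(k,j)·g_2(j)·g_3(k−j) for k = 0…8: 1, 3, 5, -1, -15, 19, 37, -225, 641.
c_8 = Σ_k C(8,k)·g_1(k)·h(8−k) = 1·1·641 + 8·3·(-225) + 28·6·37 + 56·6·19 = 641 − 5400 + 6216 + 6384 = 7841.

7841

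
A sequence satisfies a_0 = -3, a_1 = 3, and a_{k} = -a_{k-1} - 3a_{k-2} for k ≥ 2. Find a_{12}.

The ordinary generating function has denominator 1 + q + 3q^2.
Iterating the recurrence: a_0,…,a_{12} = -3, 3, 6, -15, -3, 48, -39, -105, 222, 93, -759, 480, 1797.

1797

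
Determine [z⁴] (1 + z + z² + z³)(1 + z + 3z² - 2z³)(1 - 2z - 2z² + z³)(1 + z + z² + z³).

-23

(1 + z + z² + z³) has coefficients 1,1,1,1 for degrees 0…3.
(1 + z + 3z² - 2z³) has coefficients 1,1,3,-2,0 for degrees 0…4.
Multiplying by (1 - 2z - 2z² + z³) gives running coefficients 1,-1,-1,-9,-1 for degrees 0…4.
Finally multiplying by (1 + z + z² + z³), the product of all factors after the first has coefficients 1,0,-1,-10,-12 for degrees 0…4.
[z⁴] = 1·(-12) + 1·(-10) + 1·(-1) + 1·0 = -23.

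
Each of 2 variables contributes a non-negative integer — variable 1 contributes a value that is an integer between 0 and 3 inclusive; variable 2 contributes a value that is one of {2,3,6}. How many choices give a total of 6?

2

The generating function for the choices is (1 + z + z² + z³)·(z² + z³ + z⁶); the count is [z⁶].
(1 + z + z² + z³) has coefficients 1,1,1,1 for degrees 0…3.
(z² + z³ + z⁶) has coefficients 0,0,1,1,0,0,1 for degrees 0…6.
[z⁶] = 1·1 + 1·0 + 1·0 + 1·1 = 2.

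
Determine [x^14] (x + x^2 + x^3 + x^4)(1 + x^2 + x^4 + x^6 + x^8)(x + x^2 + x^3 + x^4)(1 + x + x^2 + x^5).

25

(x + x^2 + x^3 + x^4) has coefficients 0,1,1,1,1 for degrees 0…4.
(1 + x^2 + x^4 + x^6 + x^8) has coefficients 1,0,1,0,1,0,1,0,1,0,0,0,0,0,0 for degrees 0…14.
Multiplying by (x + x^2 + x^3 + x^4) gives running coefficients 0,1,1,2,2,2,2,2,2,2,2,1,1,0,0 for degrees 0…14.
Finally multiplying by (1 + x + x^2 + x^5), the product of all factors after the first has coefficients 0,1,2,4,5,6,7,7,8,8,8,7,6,4,3 for degrees 0…14.
[x^14] = 1·4 + 1·6 + 1·7 + 1·8 = 25.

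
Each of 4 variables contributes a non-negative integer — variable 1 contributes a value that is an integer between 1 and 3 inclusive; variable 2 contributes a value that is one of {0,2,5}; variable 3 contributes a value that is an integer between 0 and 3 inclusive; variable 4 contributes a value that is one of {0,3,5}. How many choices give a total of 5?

The generating function for the choices is (q + q² + q³)·(1 + q² + q⁵)·(1 + q + q² + q³)·(1 + q³ + q⁵); the count is [q⁵].
(q + q² + q³) has coefficients 0,1,1,1 for degrees 0…3.
(1 + q² + q⁵) has coefficients 1,0,1,0,0,1 for degrees 0…5.
Multiplying by (1 + q + q² + q³) gives running coefficients 1,1,2,2,1,2 for degrees 0…5.
Finally multiplying by (1 + q³ + q⁵), the product of all factors after the first has coefficients 1,1,2,3,2,5 for degrees 0…5.
[q⁵] = 1·2 + 1·3 + 1·2 = 7.

7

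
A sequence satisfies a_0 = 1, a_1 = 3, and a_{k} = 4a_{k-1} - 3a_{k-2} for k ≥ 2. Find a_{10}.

The ordinary generating function has denominator 1 - 4t + 3t^2.
Iterating the recurrence: a_0,…,a_{10} = 1, 3, 9, 27, 81, 243, 729, 2187, 6561, 19683, 59049.

59049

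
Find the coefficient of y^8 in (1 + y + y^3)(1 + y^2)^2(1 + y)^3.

(1 + y + y^3) has coefficients 1,1,0,1 for degrees 0…3.
(1 + y^2)^2 has coefficients 1,0,2,0,1,0,0,0,0 for degrees 0…8.
Finally multiplying by (1 + y)^3, the product of all factors after the first has coefficients 1,3,5,7,7,5,3,1,0 for degrees 0…8.
[y^8] = 1·0 + 1·1 + 1·5 = 6.

6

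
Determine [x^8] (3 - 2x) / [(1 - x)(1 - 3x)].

22963

Partial fractions give a closed form: a_n = (-1/2)·1^n + (7/2)·3^n.
At n = 8: a_8 = 22963.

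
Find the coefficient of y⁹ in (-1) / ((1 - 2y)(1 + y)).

Partial fractions give a closed form: a_n = (-2/3)·2^n + (-1/3)·(-1)^n.
At n = 9: a_9 = -341.

-341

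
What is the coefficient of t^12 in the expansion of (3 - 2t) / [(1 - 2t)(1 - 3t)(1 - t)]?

The denominator gives the recurrence a_n = 6a_(n−1) − 11a_(n−2) + 6a_(n−3) for n ≥ 3; the numerator fixes a_0 = 3, a_1 = 16, a_2 = 63.
Iterating: 3, 16, 63, 220, 723, 2296, 7143, 21940, 66843, 202576, 611823, 1843660, 5547363, so a_12 = 5547363.

5547363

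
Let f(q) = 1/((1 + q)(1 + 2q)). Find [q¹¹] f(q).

Partial fractions give a closed form: a_n = (-1)·(-1)^n + (2)·(-2)^n.
At n = 11: a_11 = -4095.

-4095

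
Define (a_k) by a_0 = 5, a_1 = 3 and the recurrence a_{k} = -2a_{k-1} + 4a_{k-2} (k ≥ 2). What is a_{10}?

The ordinary generating function has denominator 1 + 2z - 4z^2.
Iterating the recurrence: a_0,…,a_{10} = 5, 3, 14, -16, 88, -240, 832, -2624, 8576, -27648, 89600.

89600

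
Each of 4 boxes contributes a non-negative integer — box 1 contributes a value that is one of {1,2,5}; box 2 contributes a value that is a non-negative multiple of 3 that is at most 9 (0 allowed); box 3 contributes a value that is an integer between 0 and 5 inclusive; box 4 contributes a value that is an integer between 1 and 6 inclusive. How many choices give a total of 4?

The generating function for the choices is (q + q² + q⁵)·(1 + q³ + q⁶ + q⁹)·(1 + q + q² + q³ + q⁴ + q⁵)·(q + q² + q³ + q⁴ + q⁵ + q⁶); the count is [q⁴].
(q + q² + q⁵) has coefficients 0,1,1,0,0 for degrees 0…4.
(1 + q³ + q⁶ + q⁹) has coefficients 1,0,0,1,0 for degrees 0…4.
Multiplying by (1 + q + q² + q³ + q⁴ + q⁵) gives running coefficients 1,1,1,2,2 for degrees 0…4.
Finally multiplying by (q + q² + q³ + q⁴ + q⁵ + q⁶), the product of all factors after the first has coefficients 0,1,2,3,5 for degrees 0…4.
[q⁴] = 1·3 + 1·2 = 5.

5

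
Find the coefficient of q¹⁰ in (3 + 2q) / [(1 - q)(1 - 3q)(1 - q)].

The denominator gives the recurrence a_n = 5a_(n−1) − 7a_(n−2) + 3a_(n−3) for n ≥ 3; the numerator fixes a_0 = 3, a_1 = 17, a_2 = 64.
Iterating: 3, 17, 64, 210, 653, 1987, 5994, 18020, 54103, 162357, 487124, so a_10 = 487124.

487124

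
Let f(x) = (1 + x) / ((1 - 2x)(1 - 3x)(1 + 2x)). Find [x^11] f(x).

The denominator gives the recurrence a_n = 3a_(n−1) + 4a_(n−2) − 12a_(n−3) for n ≥ 3; the numerator fixes a_0 = 1, a_1 = 4, a_2 = 16.
Iterating: 1, 4, 16, 52, 172, 532, 1660, 5044, 15388, 46420, 140284, 421876, so a_11 = 421876.

421876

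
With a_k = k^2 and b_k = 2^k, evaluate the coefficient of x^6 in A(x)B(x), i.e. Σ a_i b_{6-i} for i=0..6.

The convolution is the t^6 coefficient of A(t)B(t).
Σ = 0·64 + 1·32 + 4·16 + 9·8 + 16·4 + 25·2 + 36·1 = 318.

318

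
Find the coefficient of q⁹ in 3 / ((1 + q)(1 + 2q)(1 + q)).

-6108

The denominator gives the recurrence a_n = −4a_(n−1) − 5a_(n−2) − 2a_(n−3) for n ≥ 3; the numerator fixes a_0 = 3, a_1 = -12, a_2 = 33.
Iterating: 3, -12, 33, -78, 171, -360, 741, -1506, 3039, -6108, so a_9 = -6108.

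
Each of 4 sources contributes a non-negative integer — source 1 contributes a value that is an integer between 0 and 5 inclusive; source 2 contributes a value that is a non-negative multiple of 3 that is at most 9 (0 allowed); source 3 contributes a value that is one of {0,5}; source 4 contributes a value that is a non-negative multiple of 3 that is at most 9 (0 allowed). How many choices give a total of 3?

The generating function for the choices is (1 + y + y^2 + y^3 + y^4 + y^5)·(1 + y^3 + y^6 + y^9)·(1 + y^5)·(1 + y^3 + y^6 + y^9); the count is [y^3].
(1 + y + y^2 + y^3 + y^4 + y^5) has coefficients 1,1,1,1 for degrees 0…3.
(1 + y^3 + y^6 + y^9) has coefficients 1,0,0,1 for degrees 0…3.
Multiplying by (1 + y^5) gives running coefficients 1,0,0,1 for degrees 0…3.
Finally multiplying by (1 + y^3 + y^6 + y^9), the product of all factors after the first has coefficients 1,0,0,2 for degrees 0…3.
[y^3] = 1·2 + 1·0 + 1·0 + 1·1 = 3.

3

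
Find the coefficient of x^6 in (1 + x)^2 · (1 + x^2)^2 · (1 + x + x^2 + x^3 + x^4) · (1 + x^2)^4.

(1 + x)^2 has coefficients 1,2,1 for degrees 0…2.
(1 + x^2)^2 has coefficients 1,0,2,0,1,0,0 for degrees 0…6.
Multiplying by (1 + x + x^2 + x^3 + x^4) gives running coefficients 1,1,3,3,4,3,3 for degrees 0…6.
Finally multiplying by (1 + x^2)^4, the product of all factors after the first has coefficients 1,1,7,7,22,21,41 for degrees 0…6.
[x^6] = 1·41 + 2·21 + 1·22 = 105.

105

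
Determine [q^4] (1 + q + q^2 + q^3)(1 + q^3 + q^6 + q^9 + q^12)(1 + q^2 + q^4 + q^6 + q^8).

3

(1 + q + q^2 + q^3) has coefficients 1,1,1,1 for degrees 0…3.
(1 + q^3 + q^6 + q^9 + q^12) has coefficients 1,0,0,1,0 for degrees 0…4.
Finally multiplying by (1 + q^2 + q^4 + q^6 + q^8), the product of all factors after the first has coefficients 1,0,1,1,1 for degrees 0…4.
[q^4] = 1·1 + 1·1 + 1·1 + 1·0 = 3.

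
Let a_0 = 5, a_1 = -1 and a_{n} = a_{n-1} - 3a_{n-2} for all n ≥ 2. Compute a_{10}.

1079

The ordinary generating function has denominator 1 - y + 3y^2.
Iterating the recurrence: a_0,…,a_{10} = 5, -1, -16, -13, 35, 74, -31, -253, -160, 599, 1079.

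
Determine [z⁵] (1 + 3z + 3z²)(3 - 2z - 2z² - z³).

-3

(1 + 3z + 3z²) has coefficients 1,3,3 for degrees 0…2.
(3 - 2z - 2z² - z³) has coefficients 3,-2,-2,-1,0,0 for degrees 0…5.
[z⁵] = 1·0 + 3·0 + 3·(-1) = -3.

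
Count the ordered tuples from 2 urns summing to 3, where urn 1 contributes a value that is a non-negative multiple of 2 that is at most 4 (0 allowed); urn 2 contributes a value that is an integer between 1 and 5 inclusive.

2

The generating function for the choices is (1 + y^2 + y^4)·(y + y^2 + y^3 + y^4 + y^5); the count is [y^3].
(1 + y^2 + y^4) has coefficients 1,0,1,0 for degrees 0…3.
(y + y^2 + y^3 + y^4 + y^5) has coefficients 0,1,1,1 for degrees 0…3.
[y^3] = 1·1 + 1·1 = 2.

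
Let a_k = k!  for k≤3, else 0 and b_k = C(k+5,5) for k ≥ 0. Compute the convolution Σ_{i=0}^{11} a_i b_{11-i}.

This is [x^11] in the product of the two ordinary generating functions.
Σ = 1·4368 + 1·3003 + 2·2002 + 6·1287 + 0·792 + 0·462 + 0·252 + 0·126 + 0·56 + 0·21 + 0·6 + 0·1 = 19097.

19097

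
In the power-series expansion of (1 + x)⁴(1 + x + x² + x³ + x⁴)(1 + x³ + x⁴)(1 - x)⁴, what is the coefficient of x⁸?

(1 + x)⁴ has coefficients 1,4,6,4,1 for degrees 0…4.
(1 + x + x² + x³ + x⁴) has coefficients 1,1,1,1,1,0,0,0,0 for degrees 0…8.
Multiplying by (1 + x³ + x⁴) gives running coefficients 1,1,1,2,3,2,2,2,1 for degrees 0…8.
Finally multiplying by (1 - x)⁴, the product of all factors after the first has coefficients 1,-3,3,0,-2,-1,5,-4,0 for degrees 0…8.
[x⁸] = 1·0 + 4·(-4) + 6·5 + 4·(-1) + 1·(-2) = 8.

8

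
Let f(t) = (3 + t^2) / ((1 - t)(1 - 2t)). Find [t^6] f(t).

412

The denominator gives the recurrence a_n = 3a_(n−1) − 2a_(n−2) for n ≥ 3; the numerator fixes a_0 = 3, a_1 = 9, a_2 = 22.
Iterating: 3, 9, 22, 48, 100, 204, 412, so a_6 = 412.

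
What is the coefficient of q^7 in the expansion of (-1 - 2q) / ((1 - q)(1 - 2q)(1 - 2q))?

The denominator gives the recurrence a_n = 5a_(n−1) − 8a_(n−2) + 4a_(n−3) for n ≥ 3; the numerator fixes a_0 = -1, a_1 = -7, a_2 = -27.
Iterating: -1, -7, -27, -83, -227, -579, -1411, -3331, so a_7 = -3331.

-3331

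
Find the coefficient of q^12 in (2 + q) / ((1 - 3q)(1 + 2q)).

The denominator gives the recurrence a_n = a_(n−1) + 6a_(n−2) for n ≥ 2; the numerator fixes a_0 = 2, a_1 = 3.
Iterating: 2, 3, 15, 33, 123, 321, 1059, 2985, 9339, 27249, 83283, 246777, 746475, so a_12 = 746475.

746475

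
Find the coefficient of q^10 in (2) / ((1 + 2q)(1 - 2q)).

Partial fractions give a closed form: a_n = (1)·(-2)^n + (1)·2^n.
At n = 10: a_10 = 2048.

2048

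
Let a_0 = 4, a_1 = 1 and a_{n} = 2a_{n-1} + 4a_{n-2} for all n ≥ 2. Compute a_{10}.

The ordinary generating function has denominator 1 - 2y - 4y^2.
Iterating the recurrence: a_0,…,a_{10} = 4, 1, 18, 40, 152, 464, 1536, 4928, 16000, 51712, 167424.

167424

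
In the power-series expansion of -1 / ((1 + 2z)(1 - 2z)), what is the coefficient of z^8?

Partial fractions give a closed form: a_n = (-1/2)·(-2)^n + (-1/2)·2^n.
At n = 8: a_8 = -256.

-256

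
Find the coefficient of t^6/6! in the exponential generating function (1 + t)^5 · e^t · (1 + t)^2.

The EGF product rule gives c_6 = Σ_{k_1+k_2+k_3=6} C(6; k_1,k_2,k_3) · ∏ g_i(k_i), where (1+t)^5 gives the falling factorial (5)_k; e^t gives (1)^k; (1+t)^2 gives the falling factorial (2)_k.
g_1(k) for k = 0…6: 1, 5, 20, 60, 120, 120, 0.
g_2(k) for k = 0…6: 1, 1, 1, 1, 1, 1, 1.
g_3(k) for k = 0…6: 1, 2, 2, 0, 0, 0, 0.
First combine the last two factors: h(k) = Σ_j C(k,j)·g_2(j)·g_3(k−j) for k = 0…6: 1, 3, 7, 13, 21, 31, 43.
c_6 = Σ_k C(6,k)·g_1(k)·h(6−k) = 1·1·43 + 6·5·31 + 15·20·21 + 20·60·13 + 15·120·7 + 6·120·3 = 43 + 930 + 6300 + 15600 + 12600 + 2160 = 37633.

37633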